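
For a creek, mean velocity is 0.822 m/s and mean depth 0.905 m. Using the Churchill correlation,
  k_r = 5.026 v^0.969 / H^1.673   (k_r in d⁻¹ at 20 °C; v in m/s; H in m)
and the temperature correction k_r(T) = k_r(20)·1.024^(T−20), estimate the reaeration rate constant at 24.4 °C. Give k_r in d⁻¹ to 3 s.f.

k_r(20) = 5.026 × 0.822^0.969 / 0.905^1.673 = 5.026 × 0.8270 / 0.8462 = 4.912 d⁻¹.
k_r(24.4) = 4.912 × 1.024^(24.4−20) = 4.912 × 1.110 = 5.452 d⁻¹.

k_r ≈ 5.45 d⁻¹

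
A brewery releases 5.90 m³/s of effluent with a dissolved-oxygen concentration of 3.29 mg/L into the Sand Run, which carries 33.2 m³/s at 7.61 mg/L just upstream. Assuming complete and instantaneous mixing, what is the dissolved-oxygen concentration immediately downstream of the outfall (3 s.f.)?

Flow-weighted mixing: C = (Q_r C_r + Q_w C_w)/(Q_r + Q_w)
= (33.2×7.61 + 5.90×3.29)/(33.2 + 5.90) = 272.1/39.10 = 6.958 mg/L.

6.96 mg/L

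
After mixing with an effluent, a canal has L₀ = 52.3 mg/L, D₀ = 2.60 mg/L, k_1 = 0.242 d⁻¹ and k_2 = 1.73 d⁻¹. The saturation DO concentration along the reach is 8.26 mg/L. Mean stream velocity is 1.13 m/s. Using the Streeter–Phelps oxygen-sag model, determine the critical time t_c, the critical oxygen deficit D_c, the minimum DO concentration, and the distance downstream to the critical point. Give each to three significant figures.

t_c ≈ 1.08 d; D_c ≈ 5.64 mg/L; min DO ≈ 2.62 mg/L; x_c ≈ 105 km

With k_2/k_1 = 7.149 and 1 − D₀(k_2−k_1)/(k_1 L₀) = 0.6943,
t_c = ln(7.149 × 0.6943) / (1.73 − 0.242) = ln(4.964) / 1.488 = 1.602/1.488 = 1.077 d.
D_c = (k_1/k_2) L₀ e^(−k_1 t_c) = (0.242/1.73) × 52.3 × e^(−0.242×1.077) = 0.1399 × 52.3 × 0.7706 = 5.638 mg/L.
Minimum DO = C_s − D_c = 8.26 − 5.638 = 2.622 mg/L.
x_c = v t_c = 1.13 m/s × 1.077 d × 86400 s/d = 105100 m ≈ 105 km.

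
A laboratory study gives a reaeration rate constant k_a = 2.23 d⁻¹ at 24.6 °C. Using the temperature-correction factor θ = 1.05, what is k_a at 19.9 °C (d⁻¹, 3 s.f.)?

k_a(T₂) = k_a(T₁) · θ^(T₂−T₁) = 2.23 × 1.05^(19.9−24.6)
= 2.23 × 1.05^-4.70 = 2.23 × 0.7951 = 1.773 d⁻¹.

k_a ≈ 1.77 d⁻¹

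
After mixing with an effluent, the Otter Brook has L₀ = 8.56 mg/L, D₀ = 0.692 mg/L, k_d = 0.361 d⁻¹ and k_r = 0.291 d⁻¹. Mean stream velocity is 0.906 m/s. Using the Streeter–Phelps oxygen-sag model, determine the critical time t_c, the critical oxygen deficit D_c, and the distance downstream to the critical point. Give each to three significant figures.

t_c ≈ 2.86 d; D_c ≈ 3.79 mg/L; x_c ≈ 224 km

With k_r/k_d = 0.8061 and 1 − D₀(k_r−k_d)/(k_d L₀) = 1.016,
t_c = ln(0.8061 × 1.016) / (0.291 − 0.361) = ln(0.8187) / -0.07000 = -0.2000/-0.07000 = 2.857 d.
D_c = (k_d/k_r) L₀ e^(−k_d t_c) = (0.361/0.291) × 8.56 × e^(−0.361×2.857) = 1.241 × 8.56 × 0.3565 = 3.786 mg/L.
x_c = v t_c = 0.906 m/s × 2.857 d × 86400 s/d = 223700 m ≈ 224 km.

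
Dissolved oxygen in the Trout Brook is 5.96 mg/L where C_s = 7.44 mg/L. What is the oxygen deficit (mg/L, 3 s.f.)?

D ≈ 1.48 mg/L

D = C_s − C = 7.44 − 5.96 = 1.48 mg/L.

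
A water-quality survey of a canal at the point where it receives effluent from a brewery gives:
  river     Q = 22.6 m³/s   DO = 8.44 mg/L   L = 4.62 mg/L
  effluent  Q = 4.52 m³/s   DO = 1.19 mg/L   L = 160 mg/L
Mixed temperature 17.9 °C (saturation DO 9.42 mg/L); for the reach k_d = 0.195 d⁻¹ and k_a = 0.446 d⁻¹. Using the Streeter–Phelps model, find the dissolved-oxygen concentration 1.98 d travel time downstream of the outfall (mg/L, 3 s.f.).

Mixed DO = (22.6×8.44 + 4.52×1.19)/(22.6+4.52) = 196.1/27.12 = 7.232 mg/L.
Mixed L₀ = (22.6×4.62 + 4.52×160)/(27.12) = 827.6/27.12 = 30.52 mg/L.
Initial deficit D₀ = C_s − DO₀ = 9.42 − 7.232 = 2.188 mg/L.
D(1.98) = [0.195×30.52/(0.446−0.195)](e^(−0.195×1.98) − e^(−0.446×1.98)) + 2.188 e^(−0.446×1.98)
= 23.71 × (0.6797 − 0.4135) + 2.188 × 0.4135 = 7.216 mg/L.
DO = 9.42 − 7.216 = 2.204 mg/L.

DO ≈ 2.20 mg/L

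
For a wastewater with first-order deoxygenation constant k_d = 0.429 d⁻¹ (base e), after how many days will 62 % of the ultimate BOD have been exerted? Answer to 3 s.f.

y/L₀ = 1 − e^(−k_d t) = 0.62 ⇒ e^(−k_d t) = 0.380
t = −ln(0.380) / 0.429 = 0.9676 / 0.429 = 2.255 d.

t ≈ 2.26 d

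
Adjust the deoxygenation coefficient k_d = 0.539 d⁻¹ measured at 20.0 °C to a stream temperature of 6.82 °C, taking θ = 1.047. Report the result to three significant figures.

k_d ≈ 0.294 d⁻¹

k_d(T₂) = k_d(T₁) · θ^(T₂−T₁) = 0.539 × 1.047^(6.82−20.0)
= 0.539 × 1.047^-13.2 = 0.539 × 0.5459 = 0.2942 d⁻¹.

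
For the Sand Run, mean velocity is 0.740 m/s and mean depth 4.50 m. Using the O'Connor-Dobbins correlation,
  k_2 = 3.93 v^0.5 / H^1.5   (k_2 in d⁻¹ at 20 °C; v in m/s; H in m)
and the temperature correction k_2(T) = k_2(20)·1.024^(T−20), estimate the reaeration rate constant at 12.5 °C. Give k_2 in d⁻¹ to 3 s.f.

k_2(20) = 3.93 × 0.740^0.5 / 4.50^1.5 = 3.93 × 0.8602 / 9.546 = 0.3542 d⁻¹.
k_2(12.5) = 0.3542 × 1.024^(12.5−20) = 0.3542 × 0.8370 = 0.2964 d⁻¹.

k_2 ≈ 0.296 d⁻¹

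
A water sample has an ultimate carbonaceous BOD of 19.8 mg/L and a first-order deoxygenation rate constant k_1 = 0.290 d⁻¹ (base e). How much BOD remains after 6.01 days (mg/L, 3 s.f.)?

L_t = L₀ e^(−k_1 t) = 19.8 × e^(−0.290×6.01) = 19.8 × 0.1750 = 3.465 mg/L.

L ≈ 3.47 mg/L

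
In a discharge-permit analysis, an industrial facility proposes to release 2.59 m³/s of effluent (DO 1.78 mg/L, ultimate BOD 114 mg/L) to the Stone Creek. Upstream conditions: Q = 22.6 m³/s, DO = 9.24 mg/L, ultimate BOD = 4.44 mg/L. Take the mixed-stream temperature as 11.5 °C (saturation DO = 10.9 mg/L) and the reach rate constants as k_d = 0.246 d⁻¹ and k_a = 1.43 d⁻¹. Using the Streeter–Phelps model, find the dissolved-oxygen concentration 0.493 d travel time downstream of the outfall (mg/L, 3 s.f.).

Mixed DO = (22.6×9.24 + 2.59×1.78)/(22.6+2.59) = 213.4/25.19 = 8.473 mg/L.
Mixed L₀ = (22.6×4.44 + 2.59×114)/(25.19) = 395.6/25.19 = 15.70 mg/L.
Initial deficit D₀ = C_s − DO₀ = 10.9 − 8.473 = 2.427 mg/L.
D(0.493) = [0.246×15.70/(1.43−0.246)](e^(−0.246×0.493) − e^(−1.43×0.493)) + 2.427 e^(−1.43×0.493)
= 3.263 × (0.8858 − 0.4941) + 2.427 × 0.4941 = 2.477 mg/L.
DO = 10.9 − 2.477 = 8.423 mg/L.

DO ≈ 8.42 mg/L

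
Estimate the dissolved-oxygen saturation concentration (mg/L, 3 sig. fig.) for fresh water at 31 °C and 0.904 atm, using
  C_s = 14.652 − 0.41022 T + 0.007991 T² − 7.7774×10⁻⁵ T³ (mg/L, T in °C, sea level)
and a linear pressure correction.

At sea level: C_s = 14.652 − 0.41022×31 + 0.007991×31² − 7.7774×10⁻⁵×31³ = 7.298 mg/L.
Pressure correction: C_s' = 7.298 × 0.904 = 6.597 mg/L.

C_s ≈ 6.60 mg/L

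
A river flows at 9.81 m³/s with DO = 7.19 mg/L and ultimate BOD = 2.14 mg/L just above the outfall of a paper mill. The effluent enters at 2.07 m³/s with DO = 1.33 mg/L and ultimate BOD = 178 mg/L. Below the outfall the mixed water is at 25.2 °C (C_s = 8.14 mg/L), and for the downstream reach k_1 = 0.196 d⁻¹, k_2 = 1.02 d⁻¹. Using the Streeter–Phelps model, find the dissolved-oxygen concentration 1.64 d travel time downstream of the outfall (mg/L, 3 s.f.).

Mixed DO = (9.81×7.19 + 2.07×1.33)/(9.81+2.07) = 73.29/11.88 = 6.169 mg/L.
Mixed L₀ = (9.81×2.14 + 2.07×178)/(11.88) = 389.5/11.88 = 32.78 mg/L.
Initial deficit D₀ = C_s − DO₀ = 8.14 − 6.169 = 1.971 mg/L.
D(1.64) = [0.196×32.78/(1.02−0.196)](e^(−0.196×1.64) − e^(−1.02×1.64)) + 1.971 e^(−1.02×1.64)
= 7.798 × (0.7251 − 0.1877) + 1.971 × 0.1877 = 4.560 mg/L.
DO = 8.14 − 4.560 = 3.580 mg/L.

DO ≈ 3.58 mg/L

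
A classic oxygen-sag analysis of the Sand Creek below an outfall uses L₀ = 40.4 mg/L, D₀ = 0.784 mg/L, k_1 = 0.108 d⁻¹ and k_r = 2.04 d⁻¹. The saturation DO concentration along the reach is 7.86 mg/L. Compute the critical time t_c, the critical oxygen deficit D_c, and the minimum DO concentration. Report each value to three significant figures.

t_c ≈ 1.30 d; D_c ≈ 1.86 mg/L; min DO ≈ 6.00 mg/L

At the critical point dD/dt = 0, so k_1 L₀ e^(−k_1 t) = k_r D. Substituting D(t) from the Streeter–Phelps equation and solving for t gives
t_c = ln[(k_r/k_1)(1 − D₀(k_r−k_1)/(k_1 L₀))] / (k_r−k_1).
Here k_r−k_1 = 1.932 d⁻¹ and 1 − D₀(k_r−k_1)/(k_1 L₀) = 1 − 0.784×1.932/(0.108×40.4) = 0.6528, so
t_c = ln(18.89 × 0.6528) / 1.932 = 2.512 / 1.932 = 1.300 d.
L(t_c) = L₀ e^(−k_1 t_c) = 40.4 × 0.8690 = 35.11 mg/L, and at the critical point k_r D_c = k_1 L, so D_c = (0.108/2.04) × 35.11 = 1.859 mg/L.
Minimum DO = C_s − D_c = 7.86 − 1.859 = 6.001 mg/L.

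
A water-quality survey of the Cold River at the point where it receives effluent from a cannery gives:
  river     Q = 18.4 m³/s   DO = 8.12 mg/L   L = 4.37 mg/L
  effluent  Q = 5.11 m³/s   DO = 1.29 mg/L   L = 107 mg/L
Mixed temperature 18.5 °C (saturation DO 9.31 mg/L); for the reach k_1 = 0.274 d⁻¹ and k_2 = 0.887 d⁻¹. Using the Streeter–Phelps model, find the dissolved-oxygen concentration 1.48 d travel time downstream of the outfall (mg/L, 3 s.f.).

DO ≈ 3.85 mg/L

Mixed DO = (18.4×8.12 + 5.11×1.29)/(18.4+5.11) = 156.0/23.51 = 6.635 mg/L.
Mixed L₀ = (18.4×4.37 + 5.11×107)/(23.51) = 627.2/23.51 = 26.68 mg/L.
Initial deficit D₀ = C_s − DO₀ = 9.31 − 6.635 = 2.675 mg/L.
D(1.48) = [0.274×26.68/(0.887−0.274)](e^(−0.274×1.48) − e^(−0.887×1.48)) + 2.675 e^(−0.887×1.48)
= 11.92 × (0.6666 − 0.2691) + 2.675 × 0.2691 = 5.460 mg/L.
DO = 9.31 − 5.460 = 3.850 mg/L.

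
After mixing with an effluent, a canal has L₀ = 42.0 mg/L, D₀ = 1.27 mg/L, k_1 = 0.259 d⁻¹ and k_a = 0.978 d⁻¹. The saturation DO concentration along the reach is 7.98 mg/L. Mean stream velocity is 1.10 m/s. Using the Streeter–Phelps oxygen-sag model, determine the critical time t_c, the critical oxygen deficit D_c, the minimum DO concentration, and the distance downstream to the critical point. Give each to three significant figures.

t_c = [1/(k_a−k_1)] ln[(k_a/k_1)(1 − D₀(k_a−k_1)/(k_1 L₀))]
= [1/(0.978−0.259)] ln[(0.978/0.259)(1 − 1.27×0.7190/(0.259×42.0))]
= (1/0.7190) ln[3.776 × 0.9161] = 1.391 × ln(3.459) = 1.391 × 1.241 = 1.726 d.
L(t_c) = L₀ e^(−k_1 t_c) = 42.0 × 0.6395 = 26.86 mg/L, and at the critical point k_a D_c = k_1 L, so D_c = (0.259/0.978) × 26.86 = 7.113 mg/L.
Minimum DO = C_s − D_c = 7.98 − 7.113 = 0.8668 mg/L.
x_c = v t_c = 1.10 m/s × 1.726 d × 86400 s/d = 164000 m ≈ 164 km.

t_c ≈ 1.73 d; D_c ≈ 7.11 mg/L; min DO ≈ 0.867 mg/L; x_c ≈ 164 km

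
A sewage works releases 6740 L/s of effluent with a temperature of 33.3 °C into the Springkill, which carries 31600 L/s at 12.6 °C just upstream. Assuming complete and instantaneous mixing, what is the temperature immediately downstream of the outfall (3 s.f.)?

16.2 °C

Flow-weighted mixing: C = (Q_r C_r + Q_w C_w)/(Q_r + Q_w)
= (31600×12.6 + 6740×33.3)/(31600 + 6740) = 622600/38340 = 16.24 °C.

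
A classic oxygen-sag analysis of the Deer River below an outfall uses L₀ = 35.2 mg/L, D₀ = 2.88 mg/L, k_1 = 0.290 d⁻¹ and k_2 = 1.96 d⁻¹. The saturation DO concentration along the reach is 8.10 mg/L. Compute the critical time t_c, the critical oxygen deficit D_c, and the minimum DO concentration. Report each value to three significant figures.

t_c = [1/(k_2−k_1)] ln[(k_2/k_1)(1 − D₀(k_2−k_1)/(k_1 L₀))]
= [1/(1.96−0.290)] ln[(1.96/0.290)(1 − 2.88×1.670/(0.290×35.2))]
= (1/1.670) ln[6.759 × 0.5288] = 0.5988 × ln(3.574) = 0.5988 × 1.274 = 0.7627 d.
D_c = (k_1/k_2) L₀ e^(−k_1 t_c) = (0.290/1.96) × 35.2 × e^(−0.290×0.7627) = 0.1480 × 35.2 × 0.8016 = 4.175 mg/L.
Minimum DO = C_s − D_c = 8.10 − 4.175 = 3.925 mg/L.

t_c ≈ 0.763 d; D_c ≈ 4.17 mg/L; min DO ≈ 3.93 mg/L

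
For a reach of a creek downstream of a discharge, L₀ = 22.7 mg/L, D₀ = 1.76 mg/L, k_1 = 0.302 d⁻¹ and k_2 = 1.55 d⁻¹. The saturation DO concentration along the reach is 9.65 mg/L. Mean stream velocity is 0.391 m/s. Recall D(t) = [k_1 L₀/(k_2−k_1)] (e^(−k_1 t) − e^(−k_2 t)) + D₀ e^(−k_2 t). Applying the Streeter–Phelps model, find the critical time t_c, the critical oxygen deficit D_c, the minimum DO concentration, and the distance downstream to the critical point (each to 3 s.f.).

t_c ≈ 1.00 d; D_c ≈ 3.27 mg/L; min DO ≈ 6.38 mg/L; x_c ≈ 33.8 km

With k_2/k_1 = 5.132 and 1 − D₀(k_2−k_1)/(k_1 L₀) = 0.6796,
t_c = ln(5.132 × 0.6796) / (1.55 − 0.302) = ln(3.488) / 1.248 = 1.249/1.248 = 1.001 d.
D_c = (k_1/k_2) L₀ e^(−k_1 t_c) = (0.302/1.55) × 22.7 × e^(−0.302×1.001) = 0.1948 × 22.7 × 0.7391 = 3.269 mg/L.
Minimum DO = C_s − D_c = 9.65 − 3.269 = 6.381 mg/L.
x_c = v t_c = 0.391 m/s × 1.001 d × 86400 s/d = 33820 m ≈ 33.8 km.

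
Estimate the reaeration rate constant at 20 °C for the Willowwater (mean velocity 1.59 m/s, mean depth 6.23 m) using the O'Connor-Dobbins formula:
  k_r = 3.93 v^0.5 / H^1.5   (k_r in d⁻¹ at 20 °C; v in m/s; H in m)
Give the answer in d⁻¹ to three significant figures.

k_r = 3.93 × 1.59^0.5 / 6.23^1.5 = 3.93 × 1.261 / 15.55 = 0.3187 d⁻¹.

k_r ≈ 0.319 d⁻¹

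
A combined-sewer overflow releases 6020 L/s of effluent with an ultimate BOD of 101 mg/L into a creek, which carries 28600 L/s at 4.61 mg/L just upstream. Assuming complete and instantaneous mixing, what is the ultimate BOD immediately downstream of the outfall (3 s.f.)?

Flow-weighted mixing: C = (Q_r C_r + Q_w C_w)/(Q_r + Q_w)
= (28600×4.61 + 6020×101)/(28600 + 6020) = 739900/34620 = 21.37 mg/L.

21.4 mg/L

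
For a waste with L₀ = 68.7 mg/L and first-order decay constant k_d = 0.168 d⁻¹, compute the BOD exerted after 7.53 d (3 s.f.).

y ≈ 49.3 mg/L

y_t = L₀(1 − e^(−k_d t)) = 68.7 × (1 − e^(−0.168×7.53))
= 68.7 × (1 − 0.2822) = 68.7 × 0.7178 = 49.31 mg/L.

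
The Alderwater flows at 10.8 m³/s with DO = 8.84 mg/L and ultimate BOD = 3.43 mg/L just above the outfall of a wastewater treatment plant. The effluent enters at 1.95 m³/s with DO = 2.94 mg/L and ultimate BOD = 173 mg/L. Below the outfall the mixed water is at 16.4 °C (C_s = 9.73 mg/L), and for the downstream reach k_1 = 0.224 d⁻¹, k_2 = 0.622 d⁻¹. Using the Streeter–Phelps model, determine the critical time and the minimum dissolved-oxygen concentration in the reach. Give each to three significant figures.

t_c ≈ 2.28 d; minimum DO ≈ 3.38 mg/L

Mixed DO = (10.8×8.84 + 1.95×2.94)/(10.8+1.95) = 101.2/12.75 = 7.938 mg/L.
Mixed L₀ = (10.8×3.43 + 1.95×173)/(12.75) = 374.4/12.75 = 29.36 mg/L.
Initial deficit D₀ = C_s − DO₀ = 9.73 − 7.938 = 1.792 mg/L.
t_c = (1/0.3980) ln[(0.622/0.224)(1 − 1.792×0.3980/(0.224×29.36))] = 2.513 × ln(2.476) = 2.278 d.
D_c = (0.224/0.622) × 29.36 × e^(−0.224×2.278) = 0.3601 × 29.36 × 0.6004 = 6.349 mg/L.
Minimum DO = 9.73 − 6.349 = 3.381 mg/L.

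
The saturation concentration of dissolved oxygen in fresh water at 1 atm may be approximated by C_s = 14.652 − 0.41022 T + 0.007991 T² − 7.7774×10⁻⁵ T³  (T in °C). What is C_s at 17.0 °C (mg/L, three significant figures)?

C_s = 14.652 − 0.41022×17.0 + 0.007991×17.0² − 7.7774×10⁻⁵×17.0³ = 9.606 mg/L.

C_s ≈ 9.61 mg/L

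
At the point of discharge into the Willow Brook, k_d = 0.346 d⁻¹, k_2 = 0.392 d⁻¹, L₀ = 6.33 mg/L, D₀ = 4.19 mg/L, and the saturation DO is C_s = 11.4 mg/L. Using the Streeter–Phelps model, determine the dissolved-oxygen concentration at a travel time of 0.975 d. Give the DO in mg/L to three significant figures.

DO ≈ 7.05 mg/L

k_d L₀/(k_2−k_d) = 0.346×6.33/(0.392−0.346) = 2.190/0.04600 = 47.61 mg/L.
e^(−k_d t) = e^(−0.346×0.9750) = 0.7137; e^(−k_2 t) = e^(−0.392×0.9750) = 0.6824.
D = 47.61 × (0.7137 − 0.6824) + 4.19 × 0.6824 = 1.490 + 2.859 = 4.349 mg/L.
DO = C_s − D = 11.4 − 4.349 = 7.051 mg/L.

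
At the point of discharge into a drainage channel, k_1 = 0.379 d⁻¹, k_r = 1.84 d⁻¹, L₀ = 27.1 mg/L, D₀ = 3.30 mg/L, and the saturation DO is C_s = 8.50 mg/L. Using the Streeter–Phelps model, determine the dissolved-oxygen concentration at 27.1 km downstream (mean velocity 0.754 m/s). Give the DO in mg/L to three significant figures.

DO ≈ 4.23 mg/L

Travel time t = x/v = 27.1 km / (0.754 m/s) = 27100 m / 0.754 m/s = 35940 s = 0.4160 d.
k_1 L₀/(k_r−k_1) = 0.379×27.1/(1.84−0.379) = 10.27/1.461 = 7.030 mg/L.
e^(−k_1 t) = e^(−0.379×0.4160) = 0.8541; e^(−k_r t) = e^(−1.84×0.4160) = 0.4651.
D = 7.030 × (0.8541 − 0.4651) + 3.30 × 0.4651 = 2.735 + 1.535 = 4.270 mg/L.
DO = C_s − D = 8.50 − 4.270 = 4.230 mg/L.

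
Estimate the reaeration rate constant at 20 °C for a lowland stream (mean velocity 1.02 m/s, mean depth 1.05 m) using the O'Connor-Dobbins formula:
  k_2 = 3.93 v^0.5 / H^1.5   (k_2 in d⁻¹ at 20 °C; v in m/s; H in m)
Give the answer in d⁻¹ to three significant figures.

k_2 = 3.93 × 1.02^0.5 / 1.05^1.5 = 3.93 × 1.010 / 1.076 = 3.689 d⁻¹.

k_2 ≈ 3.69 d⁻¹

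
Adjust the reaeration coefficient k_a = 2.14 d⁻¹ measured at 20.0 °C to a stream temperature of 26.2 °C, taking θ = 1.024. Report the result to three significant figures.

k_a ≈ 2.48 d⁻¹

k_a(T₂) = k_a(T₁) · θ^(T₂−T₁) = 2.14 × 1.024^(26.2−20.0)
= 2.14 × 1.024^6.20 = 2.14 × 1.158 = 2.479 d⁻¹.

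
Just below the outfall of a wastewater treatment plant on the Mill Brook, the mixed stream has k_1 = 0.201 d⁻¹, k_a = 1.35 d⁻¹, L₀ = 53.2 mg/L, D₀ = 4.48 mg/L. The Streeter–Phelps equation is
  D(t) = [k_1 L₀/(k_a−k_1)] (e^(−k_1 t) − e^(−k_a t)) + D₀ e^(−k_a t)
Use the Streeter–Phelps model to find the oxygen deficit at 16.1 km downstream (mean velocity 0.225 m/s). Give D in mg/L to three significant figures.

D ≈ 6.30 mg/L

Travel time t = x/v = 16.1 km / (0.225 m/s) = 16100 m / 0.225 m/s = 71560 s = 0.8282 d.
k_1 L₀/(k_a−k_1) = 0.201×53.2/(1.35−0.201) = 10.69/1.149 = 9.307 mg/L.
e^(−k_1 t) = e^(−0.201×0.8282) = 0.8467; e^(−k_a t) = e^(−1.35×0.8282) = 0.3269.
D = 9.307 × (0.8467 − 0.3269) + 4.48 × 0.3269 = 4.837 + 1.465 = 6.302 mg/L.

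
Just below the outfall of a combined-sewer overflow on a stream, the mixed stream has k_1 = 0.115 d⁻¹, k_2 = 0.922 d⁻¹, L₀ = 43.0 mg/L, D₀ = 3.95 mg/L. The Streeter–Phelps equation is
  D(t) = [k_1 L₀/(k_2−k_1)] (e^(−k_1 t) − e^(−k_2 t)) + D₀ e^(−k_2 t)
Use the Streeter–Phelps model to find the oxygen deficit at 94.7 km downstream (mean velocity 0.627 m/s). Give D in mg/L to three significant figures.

Travel time t = x/v = 94.7 km / (0.627 m/s) = 94700 m / 0.627 m/s = 151000 s = 1.748 d.
k_1 L₀/(k_2−k_1) = 0.115×43.0/(0.922−0.115) = 4.945/0.8070 = 6.128 mg/L.
e^(−k_1 t) = e^(−0.115×1.748) = 0.8179; e^(−k_2 t) = e^(−0.922×1.748) = 0.1995.
D = 6.128 × (0.8179 − 0.1995) + 3.95 × 0.1995 = 3.789 + 0.7882 = 4.577 mg/L.

D ≈ 4.58 mg/L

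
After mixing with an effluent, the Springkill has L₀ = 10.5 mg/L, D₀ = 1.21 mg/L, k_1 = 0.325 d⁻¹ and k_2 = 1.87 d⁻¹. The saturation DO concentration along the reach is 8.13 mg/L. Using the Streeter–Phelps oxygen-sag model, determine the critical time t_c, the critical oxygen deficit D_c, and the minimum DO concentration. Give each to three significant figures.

t_c = [1/(k_2−k_1)] ln[(k_2/k_1)(1 − D₀(k_2−k_1)/(k_1 L₀))]
= [1/(1.87−0.325)] ln[(1.87/0.325)(1 − 1.21×1.545/(0.325×10.5))]
= (1/1.545) ln[5.754 × 0.4522] = 0.6472 × ln(2.602) = 0.6472 × 0.9562 = 0.6189 d.
L(t_c) = L₀ e^(−k_1 t_c) = 10.5 × 0.8178 = 8.587 mg/L, and at the critical point k_2 D_c = k_1 L, so D_c = (0.325/1.87) × 8.587 = 1.492 mg/L.
Minimum DO = C_s − D_c = 8.13 − 1.492 = 6.638 mg/L.

t_c ≈ 0.619 d; D_c ≈ 1.49 mg/L; min DO ≈ 6.64 mg/L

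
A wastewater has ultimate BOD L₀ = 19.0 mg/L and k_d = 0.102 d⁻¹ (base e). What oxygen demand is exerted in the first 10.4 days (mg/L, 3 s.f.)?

y_t = L₀(1 − e^(−k_d t)) = 19.0 × (1 − e^(−0.102×10.4))
= 19.0 × (1 − 0.3462) = 19.0 × 0.6538 = 12.42 mg/L.

y ≈ 12.4 mg/L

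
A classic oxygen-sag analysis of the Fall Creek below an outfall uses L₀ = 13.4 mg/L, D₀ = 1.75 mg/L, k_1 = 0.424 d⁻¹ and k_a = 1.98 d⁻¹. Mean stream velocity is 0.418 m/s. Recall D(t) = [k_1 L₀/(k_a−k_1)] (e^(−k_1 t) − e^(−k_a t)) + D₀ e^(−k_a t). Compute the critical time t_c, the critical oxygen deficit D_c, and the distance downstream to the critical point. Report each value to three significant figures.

t_c ≈ 0.571 d; D_c ≈ 2.25 mg/L; x_c ≈ 20.6 km

With k_a/k_1 = 4.670 and 1 − D₀(k_a−k_1)/(k_1 L₀) = 0.5207,
t_c = ln(4.670 × 0.5207) / (1.98 − 0.424) = ln(2.432) / 1.556 = 0.8886/1.556 = 0.5711 d.
L(t_c) = L₀ e^(−k_1 t_c) = 13.4 × 0.7849 = 10.52 mg/L, and at the critical point k_a D_c = k_1 L, so D_c = (0.424/1.98) × 10.52 = 2.252 mg/L.
x_c = v t_c = 0.418 m/s × 0.5711 d × 86400 s/d = 20620 m ≈ 20.6 km.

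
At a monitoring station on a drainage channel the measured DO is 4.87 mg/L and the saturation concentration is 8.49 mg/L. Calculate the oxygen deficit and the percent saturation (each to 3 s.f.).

D ≈ 3.62 mg/L; 57.4 % saturation

D = C_s − C = 8.49 − 4.87 = 3.62 mg/L.
% saturation = 4.87/8.49 × 100 = 57.4 %.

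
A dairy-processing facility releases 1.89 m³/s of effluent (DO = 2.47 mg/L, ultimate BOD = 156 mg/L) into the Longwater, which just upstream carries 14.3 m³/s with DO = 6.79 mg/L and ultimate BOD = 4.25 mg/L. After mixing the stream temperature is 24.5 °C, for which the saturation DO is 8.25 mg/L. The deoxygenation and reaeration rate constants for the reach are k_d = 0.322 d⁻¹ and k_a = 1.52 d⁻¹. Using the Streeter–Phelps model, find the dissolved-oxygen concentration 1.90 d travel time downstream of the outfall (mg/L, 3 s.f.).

DO ≈ 5.27 mg/L

Mixed DO = (14.3×6.79 + 1.89×2.47)/(14.3+1.89) = 101.8/16.19 = 6.286 mg/L.
Mixed L₀ = (14.3×4.25 + 1.89×156)/(16.19) = 355.6/16.19 = 21.97 mg/L.
Initial deficit D₀ = C_s − DO₀ = 8.25 − 6.286 = 1.964 mg/L.
D(1.90) = [0.322×21.97/(1.52−0.322)](e^(−0.322×1.90) − e^(−1.52×1.90)) + 1.964 e^(−1.52×1.90)
= 5.904 × (0.5424 − 0.05569) + 1.964 × 0.05569 = 2.983 mg/L.
DO = 8.25 − 2.983 = 5.267 mg/L.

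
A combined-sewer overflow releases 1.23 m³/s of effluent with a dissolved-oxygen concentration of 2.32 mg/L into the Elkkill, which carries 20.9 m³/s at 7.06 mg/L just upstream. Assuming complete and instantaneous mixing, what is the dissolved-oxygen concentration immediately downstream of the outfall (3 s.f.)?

6.80 mg/L

Flow-weighted mixing: C = (Q_r C_r + Q_w C_w)/(Q_r + Q_w)
= (20.9×7.06 + 1.23×2.32)/(20.9 + 1.23) = 150.4/22.13 = 6.797 mg/L.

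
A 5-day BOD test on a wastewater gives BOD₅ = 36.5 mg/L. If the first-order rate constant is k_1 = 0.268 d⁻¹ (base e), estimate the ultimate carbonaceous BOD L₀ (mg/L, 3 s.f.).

L₀ ≈ 49.4 mg/L

BOD₅ = L₀(1 − e^(−5k_1)) ⇒ L₀ = BOD₅ / (1 − e^(−5×0.268))
= 36.5 / (1 − 0.2618) = 36.5 / 0.7382 = 49.45 mg/L.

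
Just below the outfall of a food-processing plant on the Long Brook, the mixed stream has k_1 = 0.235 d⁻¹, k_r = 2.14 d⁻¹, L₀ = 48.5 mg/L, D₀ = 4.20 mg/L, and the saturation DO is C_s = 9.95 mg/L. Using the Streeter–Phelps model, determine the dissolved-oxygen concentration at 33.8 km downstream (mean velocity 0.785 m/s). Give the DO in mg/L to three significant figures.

DO ≈ 5.24 mg/L

Travel time t = x/v = 33.8 km / (0.785 m/s) = 33800 m / 0.785 m/s = 43060 s = 0.4983 d.
k_1 L₀/(k_r−k_1) = 0.235×48.5/(2.14−0.235) = 11.40/1.905 = 5.983 mg/L.
e^(−k_1 t) = e^(−0.235×0.4983) = 0.8895; e^(−k_r t) = e^(−2.14×0.4983) = 0.3442.
D = 5.983 × (0.8895 − 0.3442) + 4.20 × 0.3442 = 3.262 + 1.446 = 4.708 mg/L.
DO = C_s − D = 9.95 − 4.708 = 5.242 mg/L.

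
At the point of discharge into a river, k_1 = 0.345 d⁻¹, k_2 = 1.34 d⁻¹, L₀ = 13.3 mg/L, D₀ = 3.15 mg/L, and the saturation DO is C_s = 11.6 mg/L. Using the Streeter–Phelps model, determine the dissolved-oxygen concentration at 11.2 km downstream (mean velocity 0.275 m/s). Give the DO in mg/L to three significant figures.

Travel time t = x/v = 11.2 km / (0.275 m/s) = 11200 m / 0.275 m/s = 40730 s = 0.4714 d.
k_1 L₀/(k_2−k_1) = 0.345×13.3/(1.34−0.345) = 4.588/0.9950 = 4.612 mg/L.
e^(−k_1 t) = e^(−0.345×0.4714) = 0.8499; e^(−k_2 t) = e^(−1.34×0.4714) = 0.5317.
D = 4.612 × (0.8499 − 0.5317) + 3.15 × 0.5317 = 1.467 + 1.675 = 3.142 mg/L.
DO = C_s − D = 11.6 − 3.142 = 8.458 mg/L.

DO ≈ 8.46 mg/L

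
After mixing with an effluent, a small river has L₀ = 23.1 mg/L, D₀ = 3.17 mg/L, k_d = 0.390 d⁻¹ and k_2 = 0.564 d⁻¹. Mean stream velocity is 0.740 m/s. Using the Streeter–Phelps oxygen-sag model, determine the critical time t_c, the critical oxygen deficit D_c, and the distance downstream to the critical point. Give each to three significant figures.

At the critical point dD/dt = 0, so k_d L₀ e^(−k_d t) = k_2 D. Substituting D(t) from the Streeter–Phelps equation and solving for t gives
t_c = ln[(k_2/k_d)(1 − D₀(k_2−k_d)/(k_d L₀))] / (k_2−k_d).
Here k_2−k_d = 0.1740 d⁻¹ and 1 − D₀(k_2−k_d)/(k_d L₀) = 1 − 3.17×0.1740/(0.390×23.1) = 0.9388, so
t_c = ln(1.446 × 0.9388) / 0.1740 = 0.3057 / 0.1740 = 1.757 d.
L(t_c) = L₀ e^(−k_d t_c) = 23.1 × 0.5040 = 11.64 mg/L, and at the critical point k_2 D_c = k_d L, so D_c = (0.390/0.564) × 11.64 = 8.050 mg/L.
x_c = v t_c = 0.740 m/s × 1.757 d × 86400 s/d = 112300 m ≈ 112 km.

t_c ≈ 1.76 d; D_c ≈ 8.05 mg/L; x_c ≈ 112 km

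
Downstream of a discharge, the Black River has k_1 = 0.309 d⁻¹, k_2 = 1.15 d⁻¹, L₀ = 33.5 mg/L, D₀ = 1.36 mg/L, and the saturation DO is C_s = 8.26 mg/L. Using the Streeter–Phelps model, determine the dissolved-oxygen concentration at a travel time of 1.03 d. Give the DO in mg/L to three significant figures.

k_1 L₀/(k_2−k_1) = 0.309×33.5/(1.15−0.309) = 10.35/0.8410 = 12.31 mg/L.
e^(−k_1 t) = e^(−0.309×1.030) = 0.7274; e^(−k_2 t) = e^(−1.15×1.030) = 0.3059.
D = 12.31 × (0.7274 − 0.3059) + 1.36 × 0.3059 = 5.188 + 0.4160 = 5.604 mg/L.
DO = C_s − D = 8.26 − 5.604 = 2.656 mg/L.

DO ≈ 2.66 mg/L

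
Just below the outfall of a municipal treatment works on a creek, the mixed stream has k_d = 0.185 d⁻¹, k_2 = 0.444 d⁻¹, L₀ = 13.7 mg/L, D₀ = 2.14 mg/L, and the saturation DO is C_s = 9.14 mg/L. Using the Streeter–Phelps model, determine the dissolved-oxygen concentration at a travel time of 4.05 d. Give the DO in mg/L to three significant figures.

k_d L₀/(k_2−k_d) = 0.185×13.7/(0.444−0.185) = 2.534/0.2590 = 9.786 mg/L.
e^(−k_d t) = e^(−0.185×4.050) = 0.4727; e^(−k_2 t) = e^(−0.444×4.050) = 0.1656.
D = 9.786 × (0.4727 − 0.1656) + 2.14 × 0.1656 = 3.005 + 0.3544 = 3.360 mg/L.
DO = C_s − D = 9.14 − 3.360 = 5.780 mg/L.

DO ≈ 5.78 mg/L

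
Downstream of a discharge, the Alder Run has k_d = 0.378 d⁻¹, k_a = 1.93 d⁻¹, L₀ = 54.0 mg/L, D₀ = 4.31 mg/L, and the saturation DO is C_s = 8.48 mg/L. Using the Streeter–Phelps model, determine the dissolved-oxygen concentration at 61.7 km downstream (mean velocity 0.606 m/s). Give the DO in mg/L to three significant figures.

Travel time t = x/v = 61.7 km / (0.606 m/s) = 61700 m / 0.606 m/s = 101800 s = 1.178 d.
k_d L₀/(k_a−k_d) = 0.378×54.0/(1.93−0.378) = 20.41/1.552 = 13.15 mg/L.
e^(−k_d t) = e^(−0.378×1.178) = 0.6405; e^(−k_a t) = e^(−1.93×1.178) = 0.1029.
D = 13.15 × (0.6405 − 0.1029) + 4.31 × 0.1029 = 7.072 + 0.4433 = 7.515 mg/L.
DO = C_s − D = 8.48 − 7.515 = 0.9651 mg/L.

DO ≈ 0.965 mg/L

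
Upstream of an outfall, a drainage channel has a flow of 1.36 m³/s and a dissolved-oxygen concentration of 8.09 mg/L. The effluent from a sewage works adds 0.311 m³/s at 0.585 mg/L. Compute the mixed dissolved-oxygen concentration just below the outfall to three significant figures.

Flow-weighted mixing: C = (Q_r C_r + Q_w C_w)/(Q_r + Q_w)
= (1.36×8.09 + 0.311×0.585)/(1.36 + 0.311) = 11.18/1.671 = 6.693 mg/L.

6.69 mg/L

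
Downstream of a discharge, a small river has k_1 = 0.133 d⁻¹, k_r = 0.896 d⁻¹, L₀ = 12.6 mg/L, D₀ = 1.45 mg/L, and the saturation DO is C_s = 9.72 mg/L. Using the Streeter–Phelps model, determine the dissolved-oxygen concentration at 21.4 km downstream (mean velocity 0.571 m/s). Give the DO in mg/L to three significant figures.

DO ≈ 8.15 mg/L

Travel time t = x/v = 21.4 km / (0.571 m/s) = 21400 m / 0.571 m/s = 37480 s = 0.4338 d.
k_1 L₀/(k_r−k_1) = 0.133×12.6/(0.896−0.133) = 1.676/0.7630 = 2.196 mg/L.
e^(−k_1 t) = e^(−0.133×0.4338) = 0.9439; e^(−k_r t) = e^(−0.896×0.4338) = 0.6780.
D = 2.196 × (0.9439 − 0.6780) + 1.45 × 0.6780 = 0.5842 + 0.9830 = 1.567 mg/L.
DO = C_s − D = 9.72 − 1.567 = 8.153 mg/L.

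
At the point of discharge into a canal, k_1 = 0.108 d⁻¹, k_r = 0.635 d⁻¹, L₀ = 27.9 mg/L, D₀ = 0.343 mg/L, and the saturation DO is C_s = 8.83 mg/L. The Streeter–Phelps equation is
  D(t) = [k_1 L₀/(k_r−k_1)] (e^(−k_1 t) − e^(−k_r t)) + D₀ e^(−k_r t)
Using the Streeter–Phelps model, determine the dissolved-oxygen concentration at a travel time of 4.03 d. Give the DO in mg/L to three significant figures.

DO ≈ 5.55 mg/L

k_1 L₀/(k_r−k_1) = 0.108×27.9/(0.635−0.108) = 3.013/0.5270 = 5.718 mg/L.
e^(−k_1 t) = e^(−0.108×4.030) = 0.6471; e^(−k_r t) = e^(−0.635×4.030) = 0.07738.
D = 5.718 × (0.6471 − 0.07738) + 0.343 × 0.07738 = 3.258 + 0.02654 = 3.284 mg/L.
DO = C_s − D = 8.83 − 3.284 = 5.546 mg/L.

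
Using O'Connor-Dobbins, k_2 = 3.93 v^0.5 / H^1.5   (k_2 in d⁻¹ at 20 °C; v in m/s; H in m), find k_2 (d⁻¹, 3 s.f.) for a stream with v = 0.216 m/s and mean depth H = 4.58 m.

k_2 = 3.93 × 0.216^0.5 / 4.58^1.5 = 3.93 × 0.4648 / 9.802 = 0.1863 d⁻¹.

k_2 ≈ 0.186 d⁻¹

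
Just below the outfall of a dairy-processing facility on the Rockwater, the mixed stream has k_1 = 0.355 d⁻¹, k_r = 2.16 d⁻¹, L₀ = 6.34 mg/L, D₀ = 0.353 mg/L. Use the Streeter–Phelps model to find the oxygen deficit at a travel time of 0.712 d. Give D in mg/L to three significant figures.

k_1 L₀/(k_r−k_1) = 0.355×6.34/(2.16−0.355) = 2.251/1.805 = 1.247 mg/L.
e^(−k_1 t) = e^(−0.355×0.7120) = 0.7767; e^(−k_r t) = e^(−2.16×0.7120) = 0.2148.
D = 1.247 × (0.7767 − 0.2148) + 0.353 × 0.2148 = 0.7006 + 0.07583 = 0.7764 mg/L.

D ≈ 0.776 mg/L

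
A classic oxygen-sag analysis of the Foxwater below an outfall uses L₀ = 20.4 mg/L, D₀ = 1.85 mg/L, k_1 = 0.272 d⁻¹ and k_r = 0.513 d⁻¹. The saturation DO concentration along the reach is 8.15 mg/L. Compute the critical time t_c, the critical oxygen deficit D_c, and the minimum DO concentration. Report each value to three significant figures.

At the critical point dD/dt = 0, so k_1 L₀ e^(−k_1 t) = k_r D. Substituting D(t) from the Streeter–Phelps equation and solving for t gives
t_c = ln[(k_r/k_1)(1 − D₀(k_r−k_1)/(k_1 L₀))] / (k_r−k_1).
Here k_r−k_1 = 0.2410 d⁻¹ and 1 − D₀(k_r−k_1)/(k_1 L₀) = 1 − 1.85×0.2410/(0.272×20.4) = 0.9196, so
t_c = ln(1.886 × 0.9196) / 0.2410 = 0.5507 / 0.2410 = 2.285 d.
D_c = (k_1/k_r) L₀ e^(−k_1 t_c) = (0.272/0.513) × 20.4 × e^(−0.272×2.285) = 0.5302 × 20.4 × 0.5371 = 5.810 mg/L.
Minimum DO = C_s − D_c = 8.15 − 5.810 = 2.340 mg/L.

t_c ≈ 2.29 d; D_c ≈ 5.81 mg/L; min DO ≈ 2.34 mg/L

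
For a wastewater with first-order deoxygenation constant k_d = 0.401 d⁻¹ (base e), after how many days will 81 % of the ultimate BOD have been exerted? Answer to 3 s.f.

y/L₀ = 1 − e^(−k_d t) = 0.81 ⇒ e^(−k_d t) = 0.190
t = −ln(0.190) / 0.401 = 1.661 / 0.401 = 4.141 d.

t ≈ 4.14 d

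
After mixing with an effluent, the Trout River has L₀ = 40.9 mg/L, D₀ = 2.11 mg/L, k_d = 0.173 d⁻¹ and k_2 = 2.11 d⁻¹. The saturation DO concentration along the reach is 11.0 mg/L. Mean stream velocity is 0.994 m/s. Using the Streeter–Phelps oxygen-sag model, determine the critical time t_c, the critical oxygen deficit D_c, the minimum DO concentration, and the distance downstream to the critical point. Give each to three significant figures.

t_c ≈ 0.846 d; D_c ≈ 2.90 mg/L; min DO ≈ 8.10 mg/L; x_c ≈ 72.7 km

At the critical point dD/dt = 0, so k_d L₀ e^(−k_d t) = k_2 D. Substituting D(t) from the Streeter–Phelps equation and solving for t gives
t_c = ln[(k_2/k_d)(1 − D₀(k_2−k_d)/(k_d L₀))] / (k_2−k_d).
Here k_2−k_d = 1.937 d⁻¹ and 1 − D₀(k_2−k_d)/(k_d L₀) = 1 − 2.11×1.937/(0.173×40.9) = 0.4224, so
t_c = ln(12.20 × 0.4224) / 1.937 = 1.639 / 1.937 = 0.8463 d.
D_c = (k_d/k_2) L₀ e^(−k_d t_c) = (0.173/2.11) × 40.9 × e^(−0.173×0.8463) = 0.08199 × 40.9 × 0.8638 = 2.897 mg/L.
Minimum DO = C_s − D_c = 11.0 − 2.897 = 8.103 mg/L.
x_c = v t_c = 0.994 m/s × 0.8463 d × 86400 s/d = 72680 m ≈ 72.7 km.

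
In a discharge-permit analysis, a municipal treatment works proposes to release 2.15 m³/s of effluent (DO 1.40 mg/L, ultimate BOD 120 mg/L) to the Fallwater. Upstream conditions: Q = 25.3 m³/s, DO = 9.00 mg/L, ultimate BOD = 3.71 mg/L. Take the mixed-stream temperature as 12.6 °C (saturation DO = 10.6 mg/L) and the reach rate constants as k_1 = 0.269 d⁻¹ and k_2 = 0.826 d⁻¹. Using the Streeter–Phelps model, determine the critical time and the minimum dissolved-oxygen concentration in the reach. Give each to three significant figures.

Mixed DO = (25.3×9.00 + 2.15×1.40)/(25.3+2.15) = 230.7/27.45 = 8.405 mg/L.
Mixed L₀ = (25.3×3.71 + 2.15×120)/(27.45) = 351.9/27.45 = 12.82 mg/L.
Initial deficit D₀ = C_s − DO₀ = 10.6 − 8.405 = 2.195 mg/L.
t_c = (1/0.5570) ln[(0.826/0.269)(1 − 2.195×0.5570/(0.269×12.82))] = 1.795 × ln(1.982) = 1.228 d.
D_c = (0.269/0.826) × 12.82 × e^(−0.269×1.228) = 0.3257 × 12.82 × 0.7187 = 3.000 mg/L.
Minimum DO = 10.6 − 3.000 = 7.600 mg/L.

t_c ≈ 1.23 d; minimum DO ≈ 7.60 mg/L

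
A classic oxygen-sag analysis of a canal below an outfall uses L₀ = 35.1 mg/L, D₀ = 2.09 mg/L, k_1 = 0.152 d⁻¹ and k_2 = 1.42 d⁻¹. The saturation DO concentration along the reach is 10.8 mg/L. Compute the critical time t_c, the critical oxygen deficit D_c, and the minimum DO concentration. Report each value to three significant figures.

t_c ≈ 1.22 d; D_c ≈ 3.12 mg/L; min DO ≈ 7.68 mg/L

t_c = [1/(k_2−k_1)] ln[(k_2/k_1)(1 − D₀(k_2−k_1)/(k_1 L₀))]
= [1/(1.42−0.152)] ln[(1.42/0.152)(1 − 2.09×1.268/(0.152×35.1))]
= (1/1.268) ln[9.342 × 0.5033] = 0.7886 × ln(4.702) = 0.7886 × 1.548 = 1.221 d.
D_c = (k_1/k_2) L₀ e^(−k_1 t_c) = (0.152/1.42) × 35.1 × e^(−0.152×1.221) = 0.1070 × 35.1 × 0.8306 = 3.121 mg/L.
Minimum DO = C_s − D_c = 10.8 − 3.121 = 7.679 mg/L.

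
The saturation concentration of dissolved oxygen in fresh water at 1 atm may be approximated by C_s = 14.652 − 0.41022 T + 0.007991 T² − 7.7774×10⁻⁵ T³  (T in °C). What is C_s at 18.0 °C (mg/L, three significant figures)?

C_s ≈ 9.40 mg/L

C_s = 14.652 − 0.41022×18.0 + 0.007991×18.0² − 7.7774×10⁻⁵×18.0³ = 9.404 mg/L.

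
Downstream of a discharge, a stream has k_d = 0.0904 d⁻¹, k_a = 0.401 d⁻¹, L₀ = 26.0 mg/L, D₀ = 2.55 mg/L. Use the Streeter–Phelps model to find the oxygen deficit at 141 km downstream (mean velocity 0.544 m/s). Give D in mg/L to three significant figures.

Travel time t = x/v = 141 km / (0.544 m/s) = 141000 m / 0.544 m/s = 259200 s = 3.000 d.
k_d L₀/(k_a−k_d) = 0.0904×26.0/(0.401−0.0904) = 2.350/0.3106 = 7.567 mg/L.
e^(−k_d t) = e^(−0.0904×3.000) = 0.7625; e^(−k_a t) = e^(−0.401×3.000) = 0.3003.
D = 7.567 × (0.7625 − 0.3003) + 2.55 × 0.3003 = 3.497 + 0.7658 = 4.263 mg/L.

D ≈ 4.26 mg/L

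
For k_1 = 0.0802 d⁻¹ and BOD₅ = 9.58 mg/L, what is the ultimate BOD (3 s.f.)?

BOD₅ = L₀(1 − e^(−5k_1)) ⇒ L₀ = BOD₅ / (1 − e^(−5×0.0802))
= 9.58 / (1 − 0.6697) = 9.58 / 0.3303 = 29.00 mg/L.

L₀ ≈ 29.0 mg/L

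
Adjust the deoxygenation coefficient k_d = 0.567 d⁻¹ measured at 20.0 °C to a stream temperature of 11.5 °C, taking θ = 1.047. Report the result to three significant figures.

k_d ≈ 0.384 d⁻¹

k_d(T₂) = k_d(T₁) · θ^(T₂−T₁) = 0.567 × 1.047^(11.5−20.0)
= 0.567 × 1.047^-8.50 = 0.567 × 0.6768 = 0.3837 d⁻¹.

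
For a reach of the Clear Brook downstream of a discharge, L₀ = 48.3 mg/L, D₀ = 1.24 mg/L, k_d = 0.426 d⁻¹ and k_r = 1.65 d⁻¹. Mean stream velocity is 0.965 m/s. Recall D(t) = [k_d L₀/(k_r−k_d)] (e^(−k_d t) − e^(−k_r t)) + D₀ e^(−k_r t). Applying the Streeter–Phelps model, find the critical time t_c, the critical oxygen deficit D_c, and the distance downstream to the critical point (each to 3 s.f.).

t_c ≈ 1.04 d; D_c ≈ 7.99 mg/L; x_c ≈ 87.0 km

With k_r/k_d = 3.873 and 1 − D₀(k_r−k_d)/(k_d L₀) = 0.9262,
t_c = ln(3.873 × 0.9262) / (1.65 − 0.426) = ln(3.588) / 1.224 = 1.277/1.224 = 1.044 d.
L(t_c) = L₀ e^(−k_d t_c) = 48.3 × 0.6411 = 30.96 mg/L, and at the critical point k_r D_c = k_d L, so D_c = (0.426/1.65) × 30.96 = 7.994 mg/L.
x_c = v t_c = 0.965 m/s × 1.044 d × 86400 s/d = 87020 m ≈ 87.0 km.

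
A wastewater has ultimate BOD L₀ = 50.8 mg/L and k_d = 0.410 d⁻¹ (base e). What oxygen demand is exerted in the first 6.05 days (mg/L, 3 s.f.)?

y_t = L₀(1 − e^(−k_d t)) = 50.8 × (1 − e^(−0.410×6.05))
= 50.8 × (1 − 0.08370) = 50.8 × 0.9163 = 46.55 mg/L.

y ≈ 46.5 mg/L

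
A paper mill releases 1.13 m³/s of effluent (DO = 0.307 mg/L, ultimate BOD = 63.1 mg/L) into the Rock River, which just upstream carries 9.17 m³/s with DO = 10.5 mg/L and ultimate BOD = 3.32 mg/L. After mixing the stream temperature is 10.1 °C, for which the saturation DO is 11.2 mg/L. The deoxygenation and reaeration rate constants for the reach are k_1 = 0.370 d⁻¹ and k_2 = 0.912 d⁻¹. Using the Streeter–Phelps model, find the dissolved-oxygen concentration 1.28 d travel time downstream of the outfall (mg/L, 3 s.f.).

DO ≈ 8.53 mg/L

Mixed DO = (9.17×10.5 + 1.13×0.307)/(9.17+1.13) = 96.63/10.30 = 9.382 mg/L.
Mixed L₀ = (9.17×3.32 + 1.13×63.1)/(10.30) = 101.7/10.30 = 9.878 mg/L.
Initial deficit D₀ = C_s − DO₀ = 11.2 − 9.382 = 1.818 mg/L.
D(1.28) = [0.370×9.878/(0.912−0.370)](e^(−0.370×1.28) − e^(−0.912×1.28)) + 1.818 e^(−0.912×1.28)
= 6.744 × (0.6228 − 0.3112) + 1.818 × 0.3112 = 2.667 mg/L.
DO = 11.2 − 2.667 = 8.533 mg/L.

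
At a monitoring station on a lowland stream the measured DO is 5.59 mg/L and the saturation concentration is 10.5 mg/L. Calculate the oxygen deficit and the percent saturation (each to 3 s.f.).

D = C_s − C = 10.5 − 5.59 = 4.91 mg/L.
% saturation = 5.59/10.5 × 100 = 53.2 %.

D ≈ 4.91 mg/L; 53.2 % saturation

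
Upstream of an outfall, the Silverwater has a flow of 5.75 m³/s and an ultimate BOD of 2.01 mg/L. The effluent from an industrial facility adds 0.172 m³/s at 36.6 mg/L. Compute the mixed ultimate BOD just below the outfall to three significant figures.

Flow-weighted mixing: C = (Q_r C_r + Q_w C_w)/(Q_r + Q_w)
= (5.75×2.01 + 0.172×36.6)/(5.75 + 0.172) = 17.85/5.922 = 3.015 mg/L.

3.01 mg/L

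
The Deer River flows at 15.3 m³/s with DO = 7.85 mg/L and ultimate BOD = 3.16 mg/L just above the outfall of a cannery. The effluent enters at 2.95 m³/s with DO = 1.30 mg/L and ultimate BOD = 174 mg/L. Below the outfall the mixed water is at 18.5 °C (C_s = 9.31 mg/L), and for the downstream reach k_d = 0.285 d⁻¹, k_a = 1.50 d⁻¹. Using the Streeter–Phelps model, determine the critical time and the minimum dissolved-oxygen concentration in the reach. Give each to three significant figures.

t_c ≈ 1.01 d; minimum DO ≈ 4.93 mg/L

Mixed DO = (15.3×7.85 + 2.95×1.30)/(15.3+2.95) = 123.9/18.25 = 6.791 mg/L.
Mixed L₀ = (15.3×3.16 + 2.95×174)/(18.25) = 561.6/18.25 = 30.78 mg/L.
Initial deficit D₀ = C_s − DO₀ = 9.31 − 6.791 = 2.519 mg/L.
t_c = (1/1.215) ln[(1.50/0.285)(1 − 2.519×1.215/(0.285×30.78))] = 0.8230 × ln(3.427) = 1.014 d.
D_c = (0.285/1.50) × 30.78 × e^(−0.285×1.014) = 0.1900 × 30.78 × 0.7491 = 4.380 mg/L.
Minimum DO = 9.31 − 4.380 = 4.930 mg/L.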